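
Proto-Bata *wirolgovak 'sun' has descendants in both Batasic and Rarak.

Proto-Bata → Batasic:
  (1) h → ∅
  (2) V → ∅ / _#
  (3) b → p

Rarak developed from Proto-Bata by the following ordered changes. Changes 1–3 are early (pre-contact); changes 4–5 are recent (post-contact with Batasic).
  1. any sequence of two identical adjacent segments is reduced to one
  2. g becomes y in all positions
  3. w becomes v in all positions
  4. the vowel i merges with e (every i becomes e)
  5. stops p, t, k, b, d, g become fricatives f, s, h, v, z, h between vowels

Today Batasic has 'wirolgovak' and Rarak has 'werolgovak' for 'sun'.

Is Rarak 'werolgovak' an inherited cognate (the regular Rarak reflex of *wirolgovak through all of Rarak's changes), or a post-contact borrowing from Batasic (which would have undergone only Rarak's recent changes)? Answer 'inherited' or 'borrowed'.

borrowed

If inherited, *wirolgovak would pass through all of Rarak's changes:
Rarak: start from *wirolgovak.
  rule 1: no change — wirolgovak
  rule 2 (unconditioned shift): wirolgovak → wirolyovak
  rule 3 (unconditioned shift): wirolyovak → virolyovak
  rule 4 (vowel merger): virolyovak → verolyovak
  rule 5: no change — verolyovak
  ⇒ Rarak verolyovak
If borrowed from Batasic 'wirolgovak' after the early changes, it would undergo only the recent ones:
  rule 4 (vowel merger): wirolgovak → werolgovak
  rule 5 (intervocalic lenition): no change (werolgovak)
  ⇒ as a loan: werolgovak
Rarak 'werolgovak' matches the loan outcome 'werolgovak', not the inherited 'verolyovak' — it skipped the early Rarak changes, so it was borrowed from Batasic.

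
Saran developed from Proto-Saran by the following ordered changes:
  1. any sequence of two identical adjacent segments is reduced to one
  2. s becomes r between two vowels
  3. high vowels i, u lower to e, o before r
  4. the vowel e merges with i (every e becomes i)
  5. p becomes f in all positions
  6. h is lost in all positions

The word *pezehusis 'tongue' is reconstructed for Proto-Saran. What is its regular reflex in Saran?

Saran: start from *pezehusis.
  rule 1: no change — pezehusis
  rule 2 (rhotacism): pezehusis → pezehuris
  rule 3 (pre-rhotic lowering): pezehuris → pezehoris
  rule 4 (vowel merger): pezehoris → pizihoris
  rule 5 (unconditioned shift): pizihoris → fizihoris
  rule 6 (h-loss): fizihoris → fizioris
  ⇒ Saran fizioris

fizioris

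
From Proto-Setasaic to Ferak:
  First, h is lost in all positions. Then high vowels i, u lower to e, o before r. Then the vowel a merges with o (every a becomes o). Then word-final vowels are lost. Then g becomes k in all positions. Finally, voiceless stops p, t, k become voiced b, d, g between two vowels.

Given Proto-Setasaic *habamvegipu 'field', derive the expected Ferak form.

obomvegip

Ferak: *habamvegipu
  habamvegipu → abamvegipu   [h-loss]
  abamvegipu (rule 2 does not apply)
  abamvegipu → obomvegipu   [vowel merger]
  obomvegipu → obomvegip   [apocope]
  obomvegip → obomvekip   [unconditioned shift]
  obomvekip → obomvegip   [intervocalic voicing]
  giving Ferak obomvegip.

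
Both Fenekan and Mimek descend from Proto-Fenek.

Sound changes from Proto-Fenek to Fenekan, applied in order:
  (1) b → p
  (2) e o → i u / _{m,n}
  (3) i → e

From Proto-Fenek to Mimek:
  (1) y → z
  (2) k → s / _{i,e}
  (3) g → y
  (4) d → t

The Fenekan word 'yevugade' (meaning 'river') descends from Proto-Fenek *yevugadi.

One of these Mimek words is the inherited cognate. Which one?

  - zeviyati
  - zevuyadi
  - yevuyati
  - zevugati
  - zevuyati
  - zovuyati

zevuyati

Mimek: start from *yevugadi.
  rule 1 (unconditioned shift): yevugadi → zevugadi
  rule 2: no change — zevugadi
  rule 3 (unconditioned shift): zevugadi → zevuyadi
  rule 4 (unconditioned shift): zevuyadi → zevuyati
  ⇒ Mimek zevuyati
The other candidates each miss or misapply at least one Mimek change.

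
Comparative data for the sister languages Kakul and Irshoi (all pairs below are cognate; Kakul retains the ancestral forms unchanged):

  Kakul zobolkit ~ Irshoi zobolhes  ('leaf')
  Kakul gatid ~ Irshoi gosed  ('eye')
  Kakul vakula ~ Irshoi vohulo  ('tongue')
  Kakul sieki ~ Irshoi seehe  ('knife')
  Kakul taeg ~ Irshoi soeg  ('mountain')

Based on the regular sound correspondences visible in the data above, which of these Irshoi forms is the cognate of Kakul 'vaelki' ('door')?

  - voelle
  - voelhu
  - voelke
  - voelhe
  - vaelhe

voelhe

taeg ~ soeg — Kakul a corresponds to Irshoi o after a consonant, before a front vowel.
zobolkit ~ zobolhes — Kakul k corresponds to Irshoi h after a consonant, before a front vowel.
sieki ~ seehe — Kakul i corresponds to Irshoi e word-finally.
Applying these to Kakul 'vaelki':
  vaelki → voelki   (a→o after a consonant, before a front vowel)
  voelki → voelhi   (k→h after a consonant, before a front vowel)
  voelhi → voelhe   (i→e word-finally)
So the Irshoi cognate is 'voelhe'.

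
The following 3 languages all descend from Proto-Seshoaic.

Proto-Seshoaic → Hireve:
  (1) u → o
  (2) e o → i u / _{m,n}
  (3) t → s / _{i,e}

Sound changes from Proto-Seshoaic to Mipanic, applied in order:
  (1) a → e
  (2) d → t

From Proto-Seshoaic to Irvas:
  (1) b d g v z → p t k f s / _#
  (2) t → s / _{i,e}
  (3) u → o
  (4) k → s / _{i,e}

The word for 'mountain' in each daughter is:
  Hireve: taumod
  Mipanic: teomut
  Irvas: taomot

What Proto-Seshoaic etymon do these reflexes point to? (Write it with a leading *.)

*taomud

Position 3: Hireve has u, Mipanic has o, Irvas has o. Mipanic preserves o here (none of its changes turn any other segment into o), so the proto-segment is *o.
Position 5: Hireve has o, Mipanic has u, Irvas has o. Mipanic preserves u here (none of its changes turn any other segment into u), so the proto-segment is *u.
Position 2: Hireve has a, Mipanic has e, Irvas has a. Hireve preserves a here (none of its changes turn any other segment into a), so the proto-segment is *a.
Continuing position by position gives *taomud; check it forward:
Hireve: *taomud
  taomud → taomod   [vowel merger]
  taomod → taumod   [pre-nasal raising]
  taumod (rule 3 does not apply)
  giving Hireve taumod.
Mipanic: *taomud > teomud > teomut  (by vowel merger, unconditioned shift)
Irvas: *taomud > taomut > taomot  (by final devoicing, vowel merger)
Only *taomud yields all of Hireve taumod, Mipanic teomut, Irvas taomot.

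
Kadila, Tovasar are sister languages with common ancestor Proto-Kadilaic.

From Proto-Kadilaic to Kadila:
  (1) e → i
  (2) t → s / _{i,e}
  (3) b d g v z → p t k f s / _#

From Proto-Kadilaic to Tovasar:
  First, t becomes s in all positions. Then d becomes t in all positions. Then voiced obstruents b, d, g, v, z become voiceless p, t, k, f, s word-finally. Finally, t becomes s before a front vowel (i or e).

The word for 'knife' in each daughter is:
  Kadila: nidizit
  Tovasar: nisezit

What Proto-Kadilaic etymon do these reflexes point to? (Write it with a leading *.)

*nidezid

Position 4: Kadila has i, Tovasar has e. Tovasar preserves e here (none of its changes turn any other segment into e), so the proto-segment is *e.
Position 7: Kadila has t, Tovasar has t. In Tovasar, t can only continue *d, so the proto-segment is *d.
Continuing position by position gives *nidezid; check it forward:
Kadila: start from *nidezid.
  rule 1 (vowel merger): nidezid → nidizid
  rule 2: no change — nidizid
  rule 3 (final devoicing): nidizid → nidizit
  ⇒ Kadila nidizit
Tovasar: start from *nidezid.
  rule 1: no change — nidezid
  rule 2 (unconditioned shift): nidezid → nitezit
  rule 3: no change — nitezit
  rule 4 (palatalisation): nitezit → nisezit
  ⇒ Tovasar nisezit
No other proto-form is consistent with every reflex, so the reconstruction is *nidezid.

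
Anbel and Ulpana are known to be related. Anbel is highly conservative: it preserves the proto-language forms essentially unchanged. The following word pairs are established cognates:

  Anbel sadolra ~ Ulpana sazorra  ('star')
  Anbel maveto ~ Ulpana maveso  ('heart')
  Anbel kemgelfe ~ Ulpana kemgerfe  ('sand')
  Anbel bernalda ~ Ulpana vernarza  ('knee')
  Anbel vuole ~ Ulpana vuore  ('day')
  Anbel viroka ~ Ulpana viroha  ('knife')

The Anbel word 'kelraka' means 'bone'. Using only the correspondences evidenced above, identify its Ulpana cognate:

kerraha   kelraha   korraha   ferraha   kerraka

kerraha

sadolra ~ sazorra — Anbel l corresponds to Ulpana r after a vowel, before r.
viroka ~ viroha — Anbel k corresponds to Ulpana h between vowels (before a back vowel).
Applying these to Anbel 'kelraka':
  kelraka → kerraka   (l→r after a vowel, before r)
  kerraka → kerraha   (k→h between vowels (before a back vowel))
So the Ulpana cognate is 'kerraha'.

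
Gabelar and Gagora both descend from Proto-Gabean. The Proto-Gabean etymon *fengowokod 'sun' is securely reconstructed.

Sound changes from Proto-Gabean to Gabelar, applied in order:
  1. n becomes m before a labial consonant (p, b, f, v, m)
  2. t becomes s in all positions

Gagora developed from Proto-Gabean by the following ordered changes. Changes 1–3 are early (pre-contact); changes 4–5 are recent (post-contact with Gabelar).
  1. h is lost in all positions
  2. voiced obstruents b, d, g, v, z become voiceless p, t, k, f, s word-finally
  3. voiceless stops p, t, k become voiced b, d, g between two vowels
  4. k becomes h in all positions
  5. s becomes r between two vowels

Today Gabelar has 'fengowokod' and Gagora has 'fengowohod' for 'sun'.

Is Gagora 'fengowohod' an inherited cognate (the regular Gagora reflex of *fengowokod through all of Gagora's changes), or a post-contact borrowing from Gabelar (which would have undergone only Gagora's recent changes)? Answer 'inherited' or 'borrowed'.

If inherited, *fengowokod would pass through all of Gagora's changes:
Gagora: *fengowokod
  fengowokod (rule 1 does not apply)
  fengowokod → fengowokot   [final devoicing]
  fengowokot → fengowogot   [intervocalic voicing]
  fengowogot (rule 4 does not apply)
  fengowogot (rule 5 does not apply)
  giving Gagora fengowogot.
If borrowed from Gabelar 'fengowokod' after the early changes, it would undergo only the recent ones:
  rule 4 (unconditioned shift): fengowokod → fengowohod
  rule 5 (rhotacism): no change (fengowohod)
  ⇒ as a loan: fengowohod
Gagora 'fengowohod' matches the loan outcome 'fengowohod', not the inherited 'fengowogot' — it skipped the early Gagora changes, so it was borrowed from Gabelar.

borrowed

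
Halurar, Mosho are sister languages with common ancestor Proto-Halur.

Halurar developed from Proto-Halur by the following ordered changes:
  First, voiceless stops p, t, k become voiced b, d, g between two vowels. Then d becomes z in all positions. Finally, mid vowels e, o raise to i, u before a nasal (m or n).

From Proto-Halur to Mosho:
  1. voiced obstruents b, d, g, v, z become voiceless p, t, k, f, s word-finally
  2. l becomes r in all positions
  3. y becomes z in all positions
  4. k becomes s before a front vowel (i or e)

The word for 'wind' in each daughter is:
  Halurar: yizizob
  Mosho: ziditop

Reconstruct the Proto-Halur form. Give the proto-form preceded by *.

Position 1: Halurar has y, Mosho has z. Halurar preserves y here (none of its changes turn any other segment into y), so the proto-segment is *y.
Position 7: Halurar has b, Mosho has p. Taking the neighbouring segments as reconstructed: Halurar b can only go back to *b; Mosho p could go back to *p or *b — the one source consistent with every daughter is *b.
Position 3: Halurar has z, Mosho has d. Mosho preserves d here (none of its changes turn any other segment into d), so the proto-segment is *d.
This points to *yiditob. Verify forward in each daughter:
Halurar: start from *yiditob.
  rule 1 (intervocalic voicing): yiditob → yididob
  rule 2 (unconditioned shift): yididob → yizizob
  rule 3: no change — yizizob
  ⇒ Halurar yizizob
Mosho: *yiditob
  yiditob → yiditop   [final devoicing]
  yiditop (rule 2 does not apply)
  yiditop → ziditop   [unconditioned shift]
  ziditop (rule 4 does not apply)
  giving Mosho ziditop.
*yiditob is the unique common source.

*yiditob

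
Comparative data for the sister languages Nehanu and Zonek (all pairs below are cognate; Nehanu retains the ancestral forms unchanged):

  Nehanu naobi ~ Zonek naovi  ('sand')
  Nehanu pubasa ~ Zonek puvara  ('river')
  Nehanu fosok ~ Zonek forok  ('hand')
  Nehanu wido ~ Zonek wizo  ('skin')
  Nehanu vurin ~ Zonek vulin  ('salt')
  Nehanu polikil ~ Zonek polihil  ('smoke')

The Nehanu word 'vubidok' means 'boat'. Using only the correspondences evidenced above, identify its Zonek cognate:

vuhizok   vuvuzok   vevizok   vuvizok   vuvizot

vuvizok

naobi ~ naovi — Nehanu b corresponds to Zonek v between vowels (before a front vowel).
wido ~ wizo — Nehanu d corresponds to Zonek z between vowels (before a back vowel).
Applying these to Nehanu 'vubidok':
  vubidok → vuvidok   (b→v between vowels (before a front vowel))
  vuvidok → vuvizok   (d→z between vowels (before a back vowel))
So the Zonek cognate is 'vuvizok'.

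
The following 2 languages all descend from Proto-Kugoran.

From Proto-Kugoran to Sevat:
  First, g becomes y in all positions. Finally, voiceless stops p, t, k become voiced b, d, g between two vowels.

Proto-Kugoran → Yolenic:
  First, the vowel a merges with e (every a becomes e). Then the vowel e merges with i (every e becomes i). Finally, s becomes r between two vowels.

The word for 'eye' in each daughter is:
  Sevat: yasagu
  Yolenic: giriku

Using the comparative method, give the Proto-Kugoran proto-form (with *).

Position 2: Sevat has a, Yolenic has i. Sevat preserves a here (none of its changes turn any other segment into a), so the proto-segment is *a.
Position 1: Sevat has y, Yolenic has g. Yolenic preserves g here (none of its changes turn any other segment into g), so the proto-segment is *g.
This points to *gasaku. Verify forward in each daughter:
Sevat: *gasaku > yasaku > yasagu  (by unconditioned shift, intervocalic voicing)
Yolenic: *gasaku
  gasaku → geseku   [vowel merger]
  geseku → gisiku   [vowel merger]
  gisiku → giriku   [rhotacism]
  giving Yolenic giriku.
Only *gasaku yields all of Sevat yasagu, Yolenic giriku.

*gasaku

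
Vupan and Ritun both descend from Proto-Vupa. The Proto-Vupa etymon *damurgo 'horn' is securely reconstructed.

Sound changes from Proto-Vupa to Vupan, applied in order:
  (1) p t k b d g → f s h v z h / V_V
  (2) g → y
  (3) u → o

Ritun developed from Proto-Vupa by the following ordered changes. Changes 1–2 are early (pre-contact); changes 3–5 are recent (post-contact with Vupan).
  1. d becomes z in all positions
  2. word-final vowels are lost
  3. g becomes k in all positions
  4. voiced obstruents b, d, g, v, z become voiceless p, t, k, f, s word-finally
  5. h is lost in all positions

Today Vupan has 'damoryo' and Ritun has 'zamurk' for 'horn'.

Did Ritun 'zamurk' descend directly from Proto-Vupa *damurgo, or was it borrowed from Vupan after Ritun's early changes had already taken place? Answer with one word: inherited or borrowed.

If inherited, *damurgo would pass through all of Ritun's changes:
Ritun: start from *damurgo.
  rule 1 (unconditioned shift): damurgo → zamurgo
  rule 2 (apocope): zamurgo → zamurg
  rule 3 (unconditioned shift): zamurg → zamurk
  rule 4: no change — zamurk
  rule 5: no change — zamurk
  ⇒ Ritun zamurk
If borrowed from Vupan 'damoryo' after the early changes, it would undergo only the recent ones:
  rule 3 (unconditioned shift): no change (damoryo)
  rule 4 (final devoicing): no change (damoryo)
  rule 5 (h-loss): no change (damoryo)
  ⇒ as a loan: damoryo
Ritun 'zamurk' matches the inherited outcome exactly, so it is an inherited cognate, not a loan.

inherited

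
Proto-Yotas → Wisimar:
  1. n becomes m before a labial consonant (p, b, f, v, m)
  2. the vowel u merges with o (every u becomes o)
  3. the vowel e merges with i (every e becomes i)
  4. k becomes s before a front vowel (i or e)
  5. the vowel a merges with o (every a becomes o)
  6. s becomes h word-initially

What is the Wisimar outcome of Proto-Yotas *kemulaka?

Wisimar: *kemulaka
  kemulaka (rule 1 does not apply)
  kemulaka → kemolaka   [vowel merger]
  kemolaka → kimolaka   [vowel merger]
  kimolaka → simolaka   [palatalisation]
  simolaka → simoloko   [vowel merger]
  simoloko → himoloko   [debuccalisation]
  giving Wisimar himoloko.

himoloko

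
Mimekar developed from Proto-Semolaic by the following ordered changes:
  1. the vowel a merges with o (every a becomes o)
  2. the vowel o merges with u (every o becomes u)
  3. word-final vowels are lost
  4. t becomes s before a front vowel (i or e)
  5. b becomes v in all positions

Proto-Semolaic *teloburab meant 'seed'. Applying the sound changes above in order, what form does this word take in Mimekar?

seluvuruv

Mimekar: *teloburab > teloburob > teluburub > seluburub > seluvuruv  (by vowel merger, vowel merger, palatalisation, unconditioned shift)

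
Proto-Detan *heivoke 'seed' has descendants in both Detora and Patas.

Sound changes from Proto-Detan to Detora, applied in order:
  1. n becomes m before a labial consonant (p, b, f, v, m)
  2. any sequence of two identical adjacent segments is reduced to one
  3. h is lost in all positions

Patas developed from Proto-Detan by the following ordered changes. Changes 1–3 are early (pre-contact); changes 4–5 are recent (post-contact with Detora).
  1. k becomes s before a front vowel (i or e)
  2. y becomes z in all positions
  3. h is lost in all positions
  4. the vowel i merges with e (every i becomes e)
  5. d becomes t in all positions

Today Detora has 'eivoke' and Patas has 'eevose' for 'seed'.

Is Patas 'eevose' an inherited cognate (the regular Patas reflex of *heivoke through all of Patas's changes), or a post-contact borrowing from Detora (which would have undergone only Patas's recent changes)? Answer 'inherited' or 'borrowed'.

If inherited, *heivoke would pass through all of Patas's changes:
Patas: start from *heivoke.
  rule 1 (palatalisation): heivoke → heivose
  rule 2: no change — heivose
  rule 3 (h-loss): heivose → eivose
  rule 4 (vowel merger): eivose → eevose
  rule 5: no change — eevose
  ⇒ Patas eevose
If borrowed from Detora 'eivoke' after the early changes, it would undergo only the recent ones:
  rule 4 (vowel merger): eivoke → eevoke
  rule 5 (unconditioned shift): no change (eevoke)
  ⇒ as a loan: eevoke
Patas 'eevose' matches the inherited outcome exactly, so it is an inherited cognate, not a loan.

inherited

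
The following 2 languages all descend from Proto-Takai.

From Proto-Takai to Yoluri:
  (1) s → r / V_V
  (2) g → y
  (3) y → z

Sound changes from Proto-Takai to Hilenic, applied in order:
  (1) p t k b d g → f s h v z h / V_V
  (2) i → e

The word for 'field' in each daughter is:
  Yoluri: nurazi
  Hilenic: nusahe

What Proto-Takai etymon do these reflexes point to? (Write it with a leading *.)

*nusagi

Position 6: Yoluri has i, Hilenic has e. Yoluri preserves i here (none of its changes turn any other segment into i), so the proto-segment is *i.
Position 3: Yoluri has r, Hilenic has s. Taking the neighbouring segments as reconstructed: Yoluri r could go back to *s or *r; Hilenic s could go back to *t or *s — the one source consistent with every daughter is *s.
This points to *nusagi. Verify forward in each daughter:
Yoluri: *nusagi > nuragi > nurayi > nurazi  (by rhotacism, unconditioned shift, unconditioned shift)
Hilenic: *nusagi > nusahi > nusahe  (by intervocalic lenition, vowel merger)
No other proto-form is consistent with every reflex, so the reconstruction is *nusagi.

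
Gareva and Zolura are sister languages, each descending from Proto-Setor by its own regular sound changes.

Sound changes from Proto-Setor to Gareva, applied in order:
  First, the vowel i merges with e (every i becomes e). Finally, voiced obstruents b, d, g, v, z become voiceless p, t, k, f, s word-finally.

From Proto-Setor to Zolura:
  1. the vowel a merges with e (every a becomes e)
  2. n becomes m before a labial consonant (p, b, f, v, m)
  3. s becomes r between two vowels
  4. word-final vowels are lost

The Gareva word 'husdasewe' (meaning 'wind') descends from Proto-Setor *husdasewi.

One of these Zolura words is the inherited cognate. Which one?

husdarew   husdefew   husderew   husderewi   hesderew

husderew

Zolura: start from *husdasewi.
  rule 1 (vowel merger): husdasewi → husdesewi
  rule 2: no change — husdesewi
  rule 3 (rhotacism): husdesewi → husderewi
  rule 4 (apocope): husderewi → husderew
  ⇒ Zolura husderew
Among the options, 'husderew' alone shows every Zolura change applied in order.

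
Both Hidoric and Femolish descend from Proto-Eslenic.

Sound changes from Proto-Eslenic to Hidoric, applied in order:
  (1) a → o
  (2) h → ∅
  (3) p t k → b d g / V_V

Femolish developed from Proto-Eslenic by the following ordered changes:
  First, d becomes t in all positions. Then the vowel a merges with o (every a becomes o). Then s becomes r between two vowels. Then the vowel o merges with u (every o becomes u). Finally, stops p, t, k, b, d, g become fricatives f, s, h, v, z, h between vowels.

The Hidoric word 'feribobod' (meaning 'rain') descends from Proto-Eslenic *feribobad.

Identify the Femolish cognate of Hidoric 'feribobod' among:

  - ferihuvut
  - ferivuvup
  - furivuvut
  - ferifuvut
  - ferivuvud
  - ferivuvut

ferivuvut

Femolish: *feribobad > feribobat > feribobot > feribubut > ferivuvut  (by unconditioned shift, vowel merger, vowel merger, intervocalic lenition)
The other candidates each miss or misapply at least one Femolish change.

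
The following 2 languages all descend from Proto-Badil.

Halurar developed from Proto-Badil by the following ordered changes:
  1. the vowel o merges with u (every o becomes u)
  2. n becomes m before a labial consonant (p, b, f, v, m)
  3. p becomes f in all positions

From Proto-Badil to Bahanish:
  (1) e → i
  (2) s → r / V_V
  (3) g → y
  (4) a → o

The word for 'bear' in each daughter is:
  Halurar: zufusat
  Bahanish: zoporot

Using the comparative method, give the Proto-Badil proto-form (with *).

Position 2: Halurar has u, Bahanish has o. Taking the neighbouring segments as reconstructed: Halurar u could go back to *o or *u; Bahanish o could go back to *a or *o — the one source consistent with every daughter is *o.
Position 6: Halurar has a, Bahanish has o. Halurar preserves a here (none of its changes turn any other segment into a), so the proto-segment is *a.
Continuing position by position gives *zoposat; check it forward:
Halurar: start from *zoposat.
  rule 1 (vowel merger): zoposat → zupusat
  rule 2: no change — zupusat
  rule 3 (unconditioned shift): zupusat → zufusat
  ⇒ Halurar zufusat
Bahanish: *zoposat > zoporat > zoporot  (by rhotacism, vowel merger)
No other proto-form is consistent with every reflex, so the reconstruction is *zoposat.

*zoposat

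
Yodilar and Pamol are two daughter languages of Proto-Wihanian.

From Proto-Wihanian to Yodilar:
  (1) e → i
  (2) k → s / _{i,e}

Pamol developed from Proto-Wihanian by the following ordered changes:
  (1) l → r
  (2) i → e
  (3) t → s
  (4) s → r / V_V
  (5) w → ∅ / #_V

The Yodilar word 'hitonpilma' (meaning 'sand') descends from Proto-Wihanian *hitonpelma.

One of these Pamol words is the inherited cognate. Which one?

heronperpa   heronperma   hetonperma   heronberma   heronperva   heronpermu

heronperma

Pamol: start from *hitonpelma.
  rule 1 (unconditioned shift): hitonpelma → hitonperma
  rule 2 (vowel merger): hitonperma → hetonperma
  rule 3 (unconditioned shift): hetonperma → hesonperma
  rule 4 (rhotacism): hesonperma → heronperma
  rule 5: no change — heronperma
  ⇒ Pamol heronperma
The other candidates each miss or misapply at least one Pamol change.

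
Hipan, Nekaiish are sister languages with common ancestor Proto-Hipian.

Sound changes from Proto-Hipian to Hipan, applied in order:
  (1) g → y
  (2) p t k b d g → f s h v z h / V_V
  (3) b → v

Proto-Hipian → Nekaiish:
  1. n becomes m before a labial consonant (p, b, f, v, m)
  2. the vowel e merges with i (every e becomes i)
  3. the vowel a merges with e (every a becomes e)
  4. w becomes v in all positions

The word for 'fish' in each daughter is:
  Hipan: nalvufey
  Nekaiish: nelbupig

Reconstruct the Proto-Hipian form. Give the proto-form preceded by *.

*nalbupeg

Position 6: Hipan has f, Nekaiish has p. Nekaiish preserves p here (none of its changes turn any other segment into p), so the proto-segment is *p.
Position 7: Hipan has e, Nekaiish has i. Hipan preserves e here (none of its changes turn any other segment into e), so the proto-segment is *e.
Verify the candidate proto-form against each daughter:
Hipan: start from *nalbupeg.
  rule 1 (unconditioned shift): nalbupeg → nalbupey
  rule 2 (intervocalic lenition): nalbupey → nalbufey
  rule 3 (unconditioned shift): nalbufey → nalvufey
  ⇒ Hipan nalvufey
Nekaiish: *nalbupeg > nalbupig > nelbupig  (by vowel merger, vowel merger)
No other proto-form is consistent with every reflex, so the reconstruction is *nalbupeg.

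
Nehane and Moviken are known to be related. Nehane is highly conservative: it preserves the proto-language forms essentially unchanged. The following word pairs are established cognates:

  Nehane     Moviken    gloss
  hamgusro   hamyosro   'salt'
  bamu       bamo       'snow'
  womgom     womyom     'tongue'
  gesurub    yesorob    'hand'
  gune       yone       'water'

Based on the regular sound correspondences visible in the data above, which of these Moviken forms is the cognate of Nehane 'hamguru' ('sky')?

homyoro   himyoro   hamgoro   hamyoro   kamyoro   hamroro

hamyoro

hamgusro ~ hamyosro — Nehane g corresponds to Moviken y after a consonant, before a back vowel.
gesurub ~ yesorob — Nehane u corresponds to Moviken o after a consonant, before r.
bamu ~ bamo — Nehane u corresponds to Moviken o word-finally.
Applying these to Nehane 'hamguru':
  hamguru → hamyuru   (g→y after a consonant, before a back vowel)
  hamyuru → hamyoru   (u→o after a consonant, before r)
  hamyoru → hamyoro   (u→o word-finally)
So the Moviken cognate is 'hamyoro'.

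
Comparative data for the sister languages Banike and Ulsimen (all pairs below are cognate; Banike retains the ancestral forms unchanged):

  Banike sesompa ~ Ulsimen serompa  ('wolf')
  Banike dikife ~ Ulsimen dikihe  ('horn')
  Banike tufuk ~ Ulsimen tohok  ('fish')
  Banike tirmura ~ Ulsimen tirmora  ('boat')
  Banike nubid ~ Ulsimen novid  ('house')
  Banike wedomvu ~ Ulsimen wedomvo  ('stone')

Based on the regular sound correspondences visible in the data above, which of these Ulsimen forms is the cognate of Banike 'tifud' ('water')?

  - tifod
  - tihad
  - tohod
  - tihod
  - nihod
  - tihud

tihod

tufuk ~ tohok — Banike f corresponds to Ulsimen h between vowels (before a back vowel).
tufuk ~ tohok — Banike u corresponds to Ulsimen o after a consonant, before a consonant other than r, m, n, p, b, f, v.
Applying these to Banike 'tifud':
  tifud → tihud   (f→h between vowels (before a back vowel))
  tihud → tihod   (u→o after a consonant, before a consonant other than r, m, n, p, b, f, v)
So the Ulsimen cognate is 'tihod'.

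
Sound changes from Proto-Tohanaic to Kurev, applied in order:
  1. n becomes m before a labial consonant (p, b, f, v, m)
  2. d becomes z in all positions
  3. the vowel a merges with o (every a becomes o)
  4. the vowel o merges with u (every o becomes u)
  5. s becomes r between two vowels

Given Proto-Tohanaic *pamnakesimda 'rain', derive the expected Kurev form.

pumnukerimzu

Kurev: *pamnakesimda > pamnakesimza > pomnokesimzo > pumnukesimzu > pumnukerimzu  (by unconditioned shift, vowel merger, vowel merger, rhotacism)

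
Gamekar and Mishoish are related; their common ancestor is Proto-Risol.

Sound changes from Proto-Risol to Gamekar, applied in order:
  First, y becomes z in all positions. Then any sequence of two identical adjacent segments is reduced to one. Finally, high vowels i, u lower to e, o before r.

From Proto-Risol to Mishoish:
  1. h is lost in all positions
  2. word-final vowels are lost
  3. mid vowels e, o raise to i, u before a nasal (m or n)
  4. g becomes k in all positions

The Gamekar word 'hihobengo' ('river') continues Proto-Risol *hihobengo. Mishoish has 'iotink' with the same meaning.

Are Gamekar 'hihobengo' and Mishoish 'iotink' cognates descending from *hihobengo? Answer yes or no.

Derive the expected Mishoish reflex of *hihobengo:
Mishoish: start from *hihobengo.
  rule 1 (h-loss): hihobengo → iobengo
  rule 2 (apocope): iobengo → iobeng
  rule 3 (pre-nasal raising): iobeng → iobing
  rule 4 (unconditioned shift): iobing → iobink
  ⇒ Mishoish iobink
The regular Mishoish reflex would be 'iobink', but the attested form is 'iotink'. The correspondence is irregular, so they are not cognates (the Mishoish form has a different source).

no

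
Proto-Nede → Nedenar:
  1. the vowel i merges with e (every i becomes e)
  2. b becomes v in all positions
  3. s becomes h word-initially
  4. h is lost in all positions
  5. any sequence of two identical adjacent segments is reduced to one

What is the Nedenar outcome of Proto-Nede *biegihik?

vegek

Nedenar: *biegihik > beegehek > veegehek > veegeek > vegek  (by vowel merger, unconditioned shift, h-loss, degemination)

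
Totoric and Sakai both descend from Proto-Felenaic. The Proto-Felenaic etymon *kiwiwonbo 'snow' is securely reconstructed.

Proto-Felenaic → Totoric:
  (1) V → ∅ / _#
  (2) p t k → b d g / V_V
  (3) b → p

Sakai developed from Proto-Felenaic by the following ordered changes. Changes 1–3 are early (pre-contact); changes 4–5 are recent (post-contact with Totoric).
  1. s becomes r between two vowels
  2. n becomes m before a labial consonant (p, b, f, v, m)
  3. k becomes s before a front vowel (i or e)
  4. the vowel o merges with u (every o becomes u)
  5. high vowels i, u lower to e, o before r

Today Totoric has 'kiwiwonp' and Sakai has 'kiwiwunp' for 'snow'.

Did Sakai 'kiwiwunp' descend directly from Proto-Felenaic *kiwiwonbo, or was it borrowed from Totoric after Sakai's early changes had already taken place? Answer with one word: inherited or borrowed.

If inherited, *kiwiwonbo would pass through all of Sakai's changes:
Sakai: *kiwiwonbo
  kiwiwonbo (rule 1 does not apply)
  kiwiwonbo → kiwiwombo   [nasal place assimilation]
  kiwiwombo → siwiwombo   [palatalisation]
  siwiwombo → siwiwumbu   [vowel merger]
  siwiwumbu (rule 5 does not apply)
  giving Sakai siwiwumbu.
If borrowed from Totoric 'kiwiwonp' after the early changes, it would undergo only the recent ones:
  rule 4 (vowel merger): kiwiwonp → kiwiwunp
  rule 5 (pre-rhotic lowering): no change (kiwiwunp)
  ⇒ as a loan: kiwiwunp
Sakai 'kiwiwunp' matches the loan outcome 'kiwiwunp', not the inherited 'siwiwumbu' — it skipped the early Sakai changes, so it was borrowed from Totoric.

borrowed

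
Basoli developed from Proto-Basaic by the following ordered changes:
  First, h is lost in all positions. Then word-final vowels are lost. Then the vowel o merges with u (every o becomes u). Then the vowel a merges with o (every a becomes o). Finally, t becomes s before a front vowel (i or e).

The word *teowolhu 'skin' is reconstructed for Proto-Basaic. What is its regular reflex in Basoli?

seuwul

Basoli: *teowolhu
  teowolhu → teowolu   [h-loss]
  teowolu → teowol   [apocope]
  teowol → teuwul   [vowel merger]
  teuwul (rule 4 does not apply)
  teuwul → seuwul   [palatalisation]
  giving Basoli seuwul.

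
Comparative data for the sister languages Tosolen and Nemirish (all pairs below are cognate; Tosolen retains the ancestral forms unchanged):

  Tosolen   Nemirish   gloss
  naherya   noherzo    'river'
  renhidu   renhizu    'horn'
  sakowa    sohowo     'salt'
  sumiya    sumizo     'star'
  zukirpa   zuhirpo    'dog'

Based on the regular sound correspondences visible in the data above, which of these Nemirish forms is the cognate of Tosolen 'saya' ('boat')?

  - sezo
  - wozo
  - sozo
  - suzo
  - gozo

naherya ~ noherzo, sakowa ~ sohowo — Tosolen a corresponds to Nemirish o after a consonant, before a consonant other than r, m, n, p, b, f, v.
sumiya ~ sumizo — Tosolen y corresponds to Nemirish z between vowels (before a back vowel).
naherya ~ noherzo, sakowa ~ sohowo — Tosolen a corresponds to Nemirish o word-finally.
Applying these to Tosolen 'saya':
  saya → soya   (a→o after a consonant, before a consonant other than r, m, n, p, b, f, v)
  soya → soza   (y→z between vowels (before a back vowel))
  soza → sozo   (a→o word-finally)
So the Nemirish cognate is 'sozo'.

sozo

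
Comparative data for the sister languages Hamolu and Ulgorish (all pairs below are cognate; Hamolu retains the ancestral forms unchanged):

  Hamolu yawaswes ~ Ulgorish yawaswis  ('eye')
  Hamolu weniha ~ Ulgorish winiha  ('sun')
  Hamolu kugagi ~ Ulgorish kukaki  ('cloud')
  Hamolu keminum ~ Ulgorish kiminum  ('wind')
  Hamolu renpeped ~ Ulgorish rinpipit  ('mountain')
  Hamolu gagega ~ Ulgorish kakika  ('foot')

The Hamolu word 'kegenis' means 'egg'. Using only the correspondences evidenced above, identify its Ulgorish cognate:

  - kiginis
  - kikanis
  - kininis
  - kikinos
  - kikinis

yawaswes ~ yawaswis, renpeped ~ rinpipit — Hamolu e corresponds to Ulgorish i after a consonant, before a consonant other than r, m, n, p, b, f, v.
gagega ~ kakika — Hamolu g corresponds to Ulgorish k between vowels (before a front vowel).
weniha ~ winiha, renpeped ~ rinpipit — Hamolu e corresponds to Ulgorish i after a consonant, before a nasal.
Applying these to Hamolu 'kegenis':
  kegenis → kigenis   (e→i after a consonant, before a consonant other than r, m, n, p, b, f, v)
  kigenis → kikenis   (g→k between vowels (before a front vowel))
  kikenis → kikinis   (e→i after a consonant, before a nasal)
So the Ulgorish cognate is 'kikinis'.

kikinis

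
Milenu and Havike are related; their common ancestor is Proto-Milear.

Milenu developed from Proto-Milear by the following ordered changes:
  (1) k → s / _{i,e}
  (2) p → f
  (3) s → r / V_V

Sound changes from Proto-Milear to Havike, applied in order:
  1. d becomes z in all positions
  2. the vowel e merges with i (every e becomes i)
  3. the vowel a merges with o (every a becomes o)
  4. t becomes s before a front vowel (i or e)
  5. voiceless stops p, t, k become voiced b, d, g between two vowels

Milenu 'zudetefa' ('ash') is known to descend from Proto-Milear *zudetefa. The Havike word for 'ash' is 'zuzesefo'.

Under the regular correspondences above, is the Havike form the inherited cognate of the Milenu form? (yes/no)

Derive the expected Havike reflex of *zudetefa:
Havike: *zudetefa > zuzetefa > zuzitifa > zuzitifo > zuzisifo  (by unconditioned shift, vowel merger, vowel merger, palatalisation)
The regular Havike reflex would be 'zuzisifo', but the attested form is 'zuzesefo'. The correspondence is irregular, so they are not cognates (the Havike form has a different source).

no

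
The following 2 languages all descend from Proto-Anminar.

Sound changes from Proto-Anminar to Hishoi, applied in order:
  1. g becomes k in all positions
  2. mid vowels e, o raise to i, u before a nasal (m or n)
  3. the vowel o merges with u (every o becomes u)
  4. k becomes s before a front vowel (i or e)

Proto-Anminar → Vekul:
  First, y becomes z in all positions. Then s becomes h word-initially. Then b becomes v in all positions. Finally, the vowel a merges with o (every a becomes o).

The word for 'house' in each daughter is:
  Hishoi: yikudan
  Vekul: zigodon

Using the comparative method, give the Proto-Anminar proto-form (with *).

Position 1: Hishoi has y, Vekul has z. Hishoi preserves y here (none of its changes turn any other segment into y), so the proto-segment is *y.
Position 3: Hishoi has k, Vekul has g. Vekul preserves g here (none of its changes turn any other segment into g), so the proto-segment is *g.
Position 4: Hishoi has u, Vekul has o. Taking the neighbouring segments as reconstructed: Hishoi u could go back to *o or *u; Vekul o could go back to *a or *o — the one source consistent with every daughter is *o.
Verify the candidate proto-form against each daughter:
Hishoi: *yigodan
  yigodan → yikodan   [unconditioned shift]
  yikodan (rule 2 does not apply)
  yikodan → yikudan   [vowel merger]
  yikudan (rule 4 does not apply)
  giving Hishoi yikudan.
Vekul: *yigodan > zigodan > zigodon  (by unconditioned shift, vowel merger)
*yigodan is the unique common source.

*yigodan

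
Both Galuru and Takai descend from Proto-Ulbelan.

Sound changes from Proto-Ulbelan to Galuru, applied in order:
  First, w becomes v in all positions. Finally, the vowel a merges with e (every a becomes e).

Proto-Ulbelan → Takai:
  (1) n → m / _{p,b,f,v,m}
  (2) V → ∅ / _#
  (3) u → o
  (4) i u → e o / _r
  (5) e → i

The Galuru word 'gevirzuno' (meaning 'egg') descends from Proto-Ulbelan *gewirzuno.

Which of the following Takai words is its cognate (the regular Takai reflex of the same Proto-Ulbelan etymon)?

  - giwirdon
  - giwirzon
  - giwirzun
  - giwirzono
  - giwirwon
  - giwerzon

giwirzon

Takai: *gewirzuno
  gewirzuno (rule 1 does not apply)
  gewirzuno → gewirzun   [apocope]
  gewirzun → gewirzon   [vowel merger]
  gewirzon → gewerzon   [pre-rhotic lowering]
  gewerzon → giwirzon   [vowel merger]
  giving Takai giwirzon.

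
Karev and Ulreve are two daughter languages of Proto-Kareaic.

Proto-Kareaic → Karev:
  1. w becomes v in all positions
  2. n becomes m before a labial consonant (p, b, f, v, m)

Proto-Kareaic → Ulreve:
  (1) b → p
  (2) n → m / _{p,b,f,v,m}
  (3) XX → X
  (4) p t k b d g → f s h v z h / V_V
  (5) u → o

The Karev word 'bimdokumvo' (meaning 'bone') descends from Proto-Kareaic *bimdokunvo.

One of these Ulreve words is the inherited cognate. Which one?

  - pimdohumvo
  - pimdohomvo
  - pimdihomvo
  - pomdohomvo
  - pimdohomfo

pimdohomvo

Ulreve: start from *bimdokunvo.
  rule 1 (unconditioned shift): bimdokunvo → pimdokunvo
  rule 2 (nasal place assimilation): pimdokunvo → pimdokumvo
  rule 3: no change — pimdokumvo
  rule 4 (intervocalic lenition): pimdokumvo → pimdohumvo
  rule 5 (vowel merger): pimdohumvo → pimdohomvo
  ⇒ Ulreve pimdohomvo
Only 'pimdohomvo' matches the regular Ulreve development of *bimdokunvo.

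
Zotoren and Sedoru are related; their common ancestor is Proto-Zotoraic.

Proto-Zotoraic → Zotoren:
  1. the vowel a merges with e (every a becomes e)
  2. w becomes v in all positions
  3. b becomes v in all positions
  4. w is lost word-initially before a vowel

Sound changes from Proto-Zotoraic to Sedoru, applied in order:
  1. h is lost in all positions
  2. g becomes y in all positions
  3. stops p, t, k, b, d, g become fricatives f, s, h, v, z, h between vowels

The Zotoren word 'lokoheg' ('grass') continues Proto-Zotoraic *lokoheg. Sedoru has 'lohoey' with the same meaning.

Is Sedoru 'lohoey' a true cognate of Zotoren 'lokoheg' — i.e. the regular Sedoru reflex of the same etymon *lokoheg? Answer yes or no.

yes

Derive the expected Sedoru reflex of *lokoheg:
Sedoru: *lokoheg > lokoeg > lokoey > lohoey  (by h-loss, unconditioned shift, intervocalic lenition)
Sedoru 'lohoey' matches the regular reflex exactly, so the pair is cognate.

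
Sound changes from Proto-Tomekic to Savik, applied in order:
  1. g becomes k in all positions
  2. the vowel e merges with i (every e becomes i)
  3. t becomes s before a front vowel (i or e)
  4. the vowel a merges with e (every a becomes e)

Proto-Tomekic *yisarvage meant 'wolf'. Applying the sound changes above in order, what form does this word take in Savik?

yiserveki

Savik: start from *yisarvage.
  rule 1 (unconditioned shift): yisarvage → yisarvake
  rule 2 (vowel merger): yisarvake → yisarvaki
  rule 3: no change — yisarvaki
  rule 4 (vowel merger): yisarvaki → yiserveki
  ⇒ Savik yiserveki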